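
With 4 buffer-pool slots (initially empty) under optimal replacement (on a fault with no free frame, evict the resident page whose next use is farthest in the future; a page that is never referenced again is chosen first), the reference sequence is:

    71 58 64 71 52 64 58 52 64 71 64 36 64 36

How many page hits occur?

71: miss, frames [71]
58: miss, frames [71, 58]
64: miss, frames [71, 58, 64]
71: hit
52: miss, frames [71, 58, 64, 52]
64: hit
58: hit
52: hit
64: hit
71: hit
64: hit
36: miss, evict 52, frames [71, 58, 64, 36]
64: hit
36: hit
Hits: 9.

9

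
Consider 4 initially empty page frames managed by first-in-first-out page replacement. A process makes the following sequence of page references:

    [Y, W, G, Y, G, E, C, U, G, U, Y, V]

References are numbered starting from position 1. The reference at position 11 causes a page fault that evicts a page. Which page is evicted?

pos 1: Y → fault, frames (Y)
pos 2: W → fault, frames (Y W)
pos 3: G → fault, frames (Y W G)
pos 4: Y → hit
pos 5: G → hit
pos 6: E → fault, frames (Y W G E)
pos 7: C → fault, evict Y, frames (W G E C)
pos 8: U → fault, evict W, frames (G E C U)
pos 9: G → hit
pos 10: U → hit
pos 11: Y → fault, evict G, frames (E C U Y)
At position 11, page G is evicted.

G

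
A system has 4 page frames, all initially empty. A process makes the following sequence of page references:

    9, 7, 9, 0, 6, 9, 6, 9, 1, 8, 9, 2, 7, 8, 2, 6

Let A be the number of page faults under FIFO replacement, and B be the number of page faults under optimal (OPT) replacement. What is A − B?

Under FIFO: F F . F F . . . F F F F F . . F → 10 faults.
Under OPT: F F . F F . . . F F . F . . . . → 7 faults.
A − B = 10 − 7 = 3.

3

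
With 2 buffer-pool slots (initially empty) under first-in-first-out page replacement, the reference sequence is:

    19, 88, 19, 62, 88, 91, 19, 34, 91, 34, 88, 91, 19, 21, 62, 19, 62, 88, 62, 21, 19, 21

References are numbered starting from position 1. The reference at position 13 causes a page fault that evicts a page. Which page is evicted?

pos 1: 19 → fault, frames (19)
pos 2: 88 → fault, frames (19 88)
pos 3: 19 → hit
pos 4: 62 → fault, evict 19, frames (88 62)
pos 5: 88 → hit
pos 6: 91 → fault, evict 88, frames (62 91)
pos 7: 19 → fault, evict 62, frames (91 19)
pos 8: 34 → fault, evict 91, frames (19 34)
pos 9: 91 → fault, evict 19, frames (34 91)
pos 10: 34 → hit
pos 11: 88 → fault, evict 34, frames (91 88)
pos 12: 91 → hit
pos 13: 19 → fault, evict 91, frames (88 19)
At position 13, page 91 is evicted.

91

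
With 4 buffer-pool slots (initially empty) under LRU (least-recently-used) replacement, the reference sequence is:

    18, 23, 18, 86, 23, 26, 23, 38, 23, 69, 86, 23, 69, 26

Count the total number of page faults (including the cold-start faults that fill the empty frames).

18: miss, frames [18]
23: miss, frames [18, 23]
18: hit
86: miss, frames [23, 18, 86]
23: hit
26: miss, frames [18, 86, 23, 26]
23: hit
38: miss, evict 18, frames [86, 26, 23, 38]
23: hit
69: miss, evict 86, frames [26, 38, 23, 69]
86: miss, evict 26, frames [38, 23, 69, 86]
23: hit
69: hit
26: miss, evict 38, frames [86, 23, 69, 26]
Page faults: 8.

8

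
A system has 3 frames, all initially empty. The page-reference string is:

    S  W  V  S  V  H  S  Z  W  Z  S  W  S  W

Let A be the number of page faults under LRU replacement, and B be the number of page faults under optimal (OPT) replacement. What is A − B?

1

Under LRU: F F F . . F . F F . . . . . → 6 faults.
Under OPT: F F F . . F . F . . . . . . → 5 faults.
A − B = 6 − 5 = 1.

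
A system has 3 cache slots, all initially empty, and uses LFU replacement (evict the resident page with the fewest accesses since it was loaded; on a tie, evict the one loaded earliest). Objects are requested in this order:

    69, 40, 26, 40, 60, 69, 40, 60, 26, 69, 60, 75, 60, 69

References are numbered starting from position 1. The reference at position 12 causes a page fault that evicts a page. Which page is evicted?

69

pos 1: 69 → fault, frames [69]
pos 2: 40 → fault, frames [69, 40]
pos 3: 26 → fault, frames [69, 40, 26]
pos 4: 40 → hit
pos 5: 60 → fault, evict 69, frames [40, 26, 60]
pos 6: 69 → fault, evict 26, frames [40, 60, 69]
pos 7: 40 → hit
pos 8: 60 → hit
pos 9: 26 → fault, evict 69, frames [40, 60, 26]
pos 10: 69 → fault, evict 26, frames [40, 60, 69]
pos 11: 60 → hit
pos 12: 75 → fault, evict 69, frames [40, 60, 75]
At position 12, page 69 is evicted.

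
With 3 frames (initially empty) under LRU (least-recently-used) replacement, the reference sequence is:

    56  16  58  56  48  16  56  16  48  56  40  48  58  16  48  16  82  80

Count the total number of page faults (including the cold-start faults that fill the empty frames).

10

56: fault, frames {56}
16: fault, frames {56,16}
58: fault, frames {56,16,58}
56: hit
48: fault, evict 16, frames {58,56,48}
16: fault, evict 58, frames {56,48,16}
56: hit
16: hit
48: hit
56: hit
40: fault, evict 16, frames {48,56,40}
48: hit
58: fault, evict 56, frames {40,48,58}
16: fault, evict 40, frames {48,58,16}
48: hit
16: hit
82: fault, evict 58, frames {48,16,82}
80: fault, evict 48, frames {16,82,80}
Page faults: 10.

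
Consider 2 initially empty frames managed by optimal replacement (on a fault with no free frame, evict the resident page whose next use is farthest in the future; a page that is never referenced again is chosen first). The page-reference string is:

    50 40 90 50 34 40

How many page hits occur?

1

50 → fault, frames [50]
40 → fault, frames [50, 40]
90 → fault, evict 40, frames [50, 90]
50 → hit
34 → fault, evict 90, frames [50, 34]
40 → fault, evict 34, frames [50, 40]
Hits: 1.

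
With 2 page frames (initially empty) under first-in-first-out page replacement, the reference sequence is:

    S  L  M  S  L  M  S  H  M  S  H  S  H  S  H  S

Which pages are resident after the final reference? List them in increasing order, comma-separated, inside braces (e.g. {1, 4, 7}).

{H, S}

S → fault, frames {S}
L → fault, frames {S,L}
M → fault, evict S, frames {L,M}
S → fault, evict L, frames {M,S}
L → fault, evict M, frames {S,L}
M → fault, evict S, frames {L,M}
S → fault, evict L, frames {M,S}
H → fault, evict M, frames {S,H}
M → fault, evict S, frames {H,M}
S → fault, evict H, frames {M,S}
H → fault, evict M, frames {S,H}
S → hit
H → hit
S → hit
H → hit
S → hit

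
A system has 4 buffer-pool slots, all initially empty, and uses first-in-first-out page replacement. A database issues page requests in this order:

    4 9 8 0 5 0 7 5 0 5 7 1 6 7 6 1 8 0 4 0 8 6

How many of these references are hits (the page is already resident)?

4 → fault, frames [4]
9 → fault, frames [4, 9]
8 → fault, frames [4, 9, 8]
0 → fault, frames [4, 9, 8, 0]
5 → fault, evict 4, frames [9, 8, 0, 5]
0 → hit
7 → fault, evict 9, frames [8, 0, 5, 7]
5 → hit
0 → hit
5 → hit
7 → hit
1 → fault, evict 8, frames [0, 5, 7, 1]
6 → fault, evict 0, frames [5, 7, 1, 6]
7 → hit
6 → hit
1 → hit
8 → fault, evict 5, frames [7, 1, 6, 8]
0 → fault, evict 7, frames [1, 6, 8, 0]
4 → fault, evict 1, frames [6, 8, 0, 4]
0 → hit
8 → hit
6 → hit
Hits: 11.

11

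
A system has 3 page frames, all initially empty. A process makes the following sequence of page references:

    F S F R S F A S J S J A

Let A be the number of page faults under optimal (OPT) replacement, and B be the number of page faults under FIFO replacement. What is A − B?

Under OPT: F F . F . . F . F . . . → 5 faults.
Under FIFO: F F . F . . F . F F . . → 6 faults.
A − B = 5 − 6 = -1.

-1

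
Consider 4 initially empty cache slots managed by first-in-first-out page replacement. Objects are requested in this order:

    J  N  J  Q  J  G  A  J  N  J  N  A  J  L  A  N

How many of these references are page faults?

8

J → fault, frames (J)
N → fault, frames (J N)
J → hit
Q → fault, frames (J N Q)
J → hit
G → fault, frames (J N Q G)
A → fault, evict J, frames (N Q G A)
J → fault, evict N, frames (Q G A J)
N → fault, evict Q, frames (G A J N)
J → hit
N → hit
A → hit
J → hit
L → fault, evict G, frames (A J N L)
A → hit
N → hit
Page faults: 8.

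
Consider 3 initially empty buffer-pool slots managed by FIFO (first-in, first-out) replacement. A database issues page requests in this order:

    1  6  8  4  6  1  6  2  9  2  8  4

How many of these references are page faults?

1: fault, frames {1}
6: fault, frames {1,6}
8: fault, frames {1,6,8}
4: fault, evict 1, frames {6,8,4}
6: hit
1: fault, evict 6, frames {8,4,1}
6: fault, evict 8, frames {4,1,6}
2: fault, evict 4, frames {1,6,2}
9: fault, evict 1, frames {6,2,9}
2: hit
8: fault, evict 6, frames {2,9,8}
4: fault, evict 2, frames {9,8,4}
Page faults: 10.

10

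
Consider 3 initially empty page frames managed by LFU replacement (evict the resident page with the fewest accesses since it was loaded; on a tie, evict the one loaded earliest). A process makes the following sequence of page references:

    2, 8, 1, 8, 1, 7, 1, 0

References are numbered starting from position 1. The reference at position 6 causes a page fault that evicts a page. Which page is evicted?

pos 1: 2 → miss, frames {2}
pos 2: 8 → miss, frames {2,8}
pos 3: 1 → miss, frames {2,8,1}
pos 4: 8 → hit
pos 5: 1 → hit
pos 6: 7 → miss, evict 2, frames {8,1,7}
At position 6, page 2 is evicted.

2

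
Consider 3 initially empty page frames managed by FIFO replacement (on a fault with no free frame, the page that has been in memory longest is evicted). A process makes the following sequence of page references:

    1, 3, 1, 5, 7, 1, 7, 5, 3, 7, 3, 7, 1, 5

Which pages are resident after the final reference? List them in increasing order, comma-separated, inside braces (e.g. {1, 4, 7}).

1: miss, frames {1}
3: miss, frames {1,3}
1: hit
5: miss, frames {1,3,5}
7: miss, evict 1, frames {3,5,7}
1: miss, evict 3, frames {5,7,1}
7: hit
5: hit
3: miss, evict 5, frames {7,1,3}
7: hit
3: hit
7: hit
1: hit
5: miss, evict 7, frames {1,3,5}

{1, 3, 5}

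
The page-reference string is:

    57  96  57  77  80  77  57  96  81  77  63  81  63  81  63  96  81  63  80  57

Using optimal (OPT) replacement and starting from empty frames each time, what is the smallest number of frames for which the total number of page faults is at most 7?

f=1: 20 faults
f=2: 12 faults
f=3: 9 faults
f=4: 7 faults
f=5: 6 faults
f=6: 6 faults
Smallest f with faults ≤ 7 is 4.

4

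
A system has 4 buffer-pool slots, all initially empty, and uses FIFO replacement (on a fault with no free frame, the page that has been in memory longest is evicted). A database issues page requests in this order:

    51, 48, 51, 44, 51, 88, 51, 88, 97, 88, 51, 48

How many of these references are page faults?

7

51: fault, frames [51]
48: fault, frames [51, 48]
51: hit
44: fault, frames [51, 48, 44]
51: hit
88: fault, frames [51, 48, 44, 88]
51: hit
88: hit
97: fault, evict 51, frames [48, 44, 88, 97]
88: hit
51: fault, evict 48, frames [44, 88, 97, 51]
48: fault, evict 44, frames [88, 97, 51, 48]
Page faults: 7.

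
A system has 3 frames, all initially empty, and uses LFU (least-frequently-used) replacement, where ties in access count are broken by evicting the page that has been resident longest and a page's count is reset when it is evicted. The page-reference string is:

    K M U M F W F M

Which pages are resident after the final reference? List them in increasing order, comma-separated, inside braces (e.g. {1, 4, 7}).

K -> miss, frames (K)
M -> miss, frames (K M)
U -> miss, frames (K M U)
M -> hit
F -> miss, evict K, frames (M U F)
W -> miss, evict U, frames (M F W)
F -> hit
M -> hit

{F, M, W}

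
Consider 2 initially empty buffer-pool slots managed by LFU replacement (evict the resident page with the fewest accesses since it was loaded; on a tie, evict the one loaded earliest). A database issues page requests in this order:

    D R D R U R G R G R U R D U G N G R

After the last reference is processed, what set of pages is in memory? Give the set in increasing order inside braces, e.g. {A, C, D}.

{G, R}

D -> fault, frames {D}
R -> fault, frames {D,R}
D -> hit
R -> hit
U -> fault, evict D, frames {R,U}
R -> hit
G -> fault, evict U, frames {R,G}
R -> hit
G -> hit
R -> hit
U -> fault, evict G, frames {R,U}
R -> hit
D -> fault, evict U, frames {R,D}
U -> fault, evict D, frames {R,U}
G -> fault, evict U, frames {R,G}
N -> fault, evict G, frames {R,N}
G -> fault, evict N, frames {R,G}
R -> hit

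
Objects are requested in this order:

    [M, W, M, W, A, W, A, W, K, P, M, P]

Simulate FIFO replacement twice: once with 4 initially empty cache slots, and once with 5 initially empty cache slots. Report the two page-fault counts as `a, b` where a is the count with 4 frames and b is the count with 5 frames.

6, 5

4 frames: F F . . F . . . F F F . → 6 faults.
5 frames: F F . . F . . . F F . . → 5 faults.
5 < 6: adding a frame reduced faults, as is typical.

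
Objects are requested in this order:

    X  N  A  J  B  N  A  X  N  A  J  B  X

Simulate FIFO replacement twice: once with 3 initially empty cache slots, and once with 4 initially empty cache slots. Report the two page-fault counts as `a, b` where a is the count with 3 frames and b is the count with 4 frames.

10, 11

3 frames: F F F F F F F F . . F F . → 10 faults.
4 frames: F F F F F . . F F F F F F → 11 faults.
11 > 10: adding a frame increased faults — Belady's anomaly.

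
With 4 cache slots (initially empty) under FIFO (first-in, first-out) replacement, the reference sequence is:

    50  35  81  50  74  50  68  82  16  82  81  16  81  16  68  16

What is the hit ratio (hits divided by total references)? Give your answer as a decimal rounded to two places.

50: fault, frames {50}
35: fault, frames {50,35}
81: fault, frames {50,35,81}
50: hit
74: fault, frames {50,35,81,74}
50: hit
68: fault, evict 50, frames {35,81,74,68}
82: fault, evict 35, frames {81,74,68,82}
16: fault, evict 81, frames {74,68,82,16}
82: hit
81: fault, evict 74, frames {68,82,16,81}
16: hit
81: hit
16: hit
68: hit
16: hit
Hits: 8 of 16 references → 8/16 = 0.5000.

0.50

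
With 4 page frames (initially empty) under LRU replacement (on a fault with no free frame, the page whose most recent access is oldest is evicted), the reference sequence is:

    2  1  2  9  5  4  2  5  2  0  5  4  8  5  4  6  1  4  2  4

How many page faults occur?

2 -> miss, frames [2]
1 -> miss, frames [2, 1]
2 -> hit
9 -> miss, frames [1, 2, 9]
5 -> miss, frames [1, 2, 9, 5]
4 -> miss, evict 1, frames [2, 9, 5, 4]
2 -> hit
5 -> hit
2 -> hit
0 -> miss, evict 9, frames [4, 5, 2, 0]
5 -> hit
4 -> hit
8 -> miss, evict 2, frames [0, 5, 4, 8]
5 -> hit
4 -> hit
6 -> miss, evict 0, frames [8, 5, 4, 6]
1 -> miss, evict 8, frames [5, 4, 6, 1]
4 -> hit
2 -> miss, evict 5, frames [6, 1, 4, 2]
4 -> hit
Page faults: 10.

10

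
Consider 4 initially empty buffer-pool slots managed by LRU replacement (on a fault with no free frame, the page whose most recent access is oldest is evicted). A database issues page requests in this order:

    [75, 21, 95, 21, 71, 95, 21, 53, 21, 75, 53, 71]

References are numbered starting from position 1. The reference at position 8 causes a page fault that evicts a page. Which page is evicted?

pos 1: 75: miss, frames {75}
pos 2: 21: miss, frames {75,21}
pos 3: 95: miss, frames {75,21,95}
pos 4: 21: hit
pos 5: 71: miss, frames {75,95,21,71}
pos 6: 95: hit
pos 7: 21: hit
pos 8: 53: miss, evict 75, frames {71,95,21,53}
At position 8, page 75 is evicted.

75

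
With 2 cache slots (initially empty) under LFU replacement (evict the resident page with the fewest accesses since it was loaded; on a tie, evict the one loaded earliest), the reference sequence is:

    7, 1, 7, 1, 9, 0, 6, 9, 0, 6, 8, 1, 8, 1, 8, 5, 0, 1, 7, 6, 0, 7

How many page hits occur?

7 -> miss, frames {7}
1 -> miss, frames {7,1}
7 -> hit
1 -> hit
9 -> miss, evict 7, frames {1,9}
0 -> miss, evict 9, frames {1,0}
6 -> miss, evict 0, frames {1,6}
9 -> miss, evict 6, frames {1,9}
0 -> miss, evict 9, frames {1,0}
6 -> miss, evict 0, frames {1,6}
8 -> miss, evict 6, frames {1,8}
1 -> hit
8 -> hit
1 -> hit
8 -> hit
5 -> miss, evict 8, frames {1,5}
0 -> miss, evict 5, frames {1,0}
1 -> hit
7 -> miss, evict 0, frames {1,7}
6 -> miss, evict 7, frames {1,6}
0 -> miss, evict 6, frames {1,0}
7 -> miss, evict 0, frames {1,7}
Hits: 7.

7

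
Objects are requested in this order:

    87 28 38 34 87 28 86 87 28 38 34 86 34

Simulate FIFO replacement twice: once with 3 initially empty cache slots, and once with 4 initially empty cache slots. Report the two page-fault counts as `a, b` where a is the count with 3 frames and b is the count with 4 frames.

9, 10

3 frames: F F F F F F F . . F F . . → 9 faults.
4 frames: F F F F . . F F F F F F . → 10 faults.
10 > 9: adding a frame increased faults — Belady's anomaly.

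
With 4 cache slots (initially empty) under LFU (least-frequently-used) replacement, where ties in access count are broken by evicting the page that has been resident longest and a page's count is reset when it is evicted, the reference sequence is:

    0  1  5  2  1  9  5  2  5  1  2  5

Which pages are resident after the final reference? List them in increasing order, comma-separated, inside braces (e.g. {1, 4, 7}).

{1, 2, 5, 9}

0 → fault, frames (0)
1 → fault, frames (0 1)
5 → fault, frames (0 1 5)
2 → fault, frames (0 1 5 2)
1 → hit
9 → fault, evict 0, frames (1 5 2 9)
5 → hit
2 → hit
5 → hit
1 → hit
2 → hit
5 → hit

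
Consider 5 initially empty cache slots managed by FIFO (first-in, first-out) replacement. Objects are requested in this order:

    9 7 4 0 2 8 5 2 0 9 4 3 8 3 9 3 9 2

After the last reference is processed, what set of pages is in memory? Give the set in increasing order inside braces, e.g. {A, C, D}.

9: fault, frames {9}
7: fault, frames {9,7}
4: fault, frames {9,7,4}
0: fault, frames {9,7,4,0}
2: fault, frames {9,7,4,0,2}
8: fault, evict 9, frames {7,4,0,2,8}
5: fault, evict 7, frames {4,0,2,8,5}
2: hit
0: hit
9: fault, evict 4, frames {0,2,8,5,9}
4: fault, evict 0, frames {2,8,5,9,4}
3: fault, evict 2, frames {8,5,9,4,3}
8: hit
3: hit
9: hit
3: hit
9: hit
2: fault, evict 8, frames {5,9,4,3,2}

{2, 3, 4, 5, 9}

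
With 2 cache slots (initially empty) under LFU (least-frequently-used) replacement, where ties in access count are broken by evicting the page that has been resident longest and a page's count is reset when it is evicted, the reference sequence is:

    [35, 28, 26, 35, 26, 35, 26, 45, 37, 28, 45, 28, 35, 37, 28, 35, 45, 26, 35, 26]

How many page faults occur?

15

35 -> miss, frames {35}
28 -> miss, frames {35,28}
26 -> miss, evict 35, frames {28,26}
35 -> miss, evict 28, frames {26,35}
26 -> hit
35 -> hit
26 -> hit
45 -> miss, evict 35, frames {26,45}
37 -> miss, evict 45, frames {26,37}
28 -> miss, evict 37, frames {26,28}
45 -> miss, evict 28, frames {26,45}
28 -> miss, evict 45, frames {26,28}
35 -> miss, evict 28, frames {26,35}
37 -> miss, evict 35, frames {26,37}
28 -> miss, evict 37, frames {26,28}
35 -> miss, evict 28, frames {26,35}
45 -> miss, evict 35, frames {26,45}
26 -> hit
35 -> miss, evict 45, frames {26,35}
26 -> hit
Page faults: 15.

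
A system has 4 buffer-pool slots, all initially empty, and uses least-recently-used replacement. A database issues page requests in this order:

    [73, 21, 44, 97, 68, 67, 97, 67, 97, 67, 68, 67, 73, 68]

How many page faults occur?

7

73 -> fault, frames [73]
21 -> fault, frames [73, 21]
44 -> fault, frames [73, 21, 44]
97 -> fault, frames [73, 21, 44, 97]
68 -> fault, evict 73, frames [21, 44, 97, 68]
67 -> fault, evict 21, frames [44, 97, 68, 67]
97 -> hit
67 -> hit
97 -> hit
67 -> hit
68 -> hit
67 -> hit
73 -> fault, evict 44, frames [97, 68, 67, 73]
68 -> hit
Page faults: 7.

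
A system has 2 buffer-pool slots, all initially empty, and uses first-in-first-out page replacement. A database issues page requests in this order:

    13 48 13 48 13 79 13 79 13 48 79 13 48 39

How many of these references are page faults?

9

13: miss, frames [13]
48: miss, frames [13, 48]
13: hit
48: hit
13: hit
79: miss, evict 13, frames [48, 79]
13: miss, evict 48, frames [79, 13]
79: hit
13: hit
48: miss, evict 79, frames [13, 48]
79: miss, evict 13, frames [48, 79]
13: miss, evict 48, frames [79, 13]
48: miss, evict 79, frames [13, 48]
39: miss, evict 13, frames [48, 39]
Page faults: 9.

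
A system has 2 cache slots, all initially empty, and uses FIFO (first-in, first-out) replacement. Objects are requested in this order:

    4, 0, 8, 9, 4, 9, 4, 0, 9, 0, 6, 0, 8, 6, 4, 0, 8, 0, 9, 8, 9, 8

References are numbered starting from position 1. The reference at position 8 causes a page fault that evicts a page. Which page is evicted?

9

pos 1: 4 -> miss, frames {4}
pos 2: 0 -> miss, frames {4,0}
pos 3: 8 -> miss, evict 4, frames {0,8}
pos 4: 9 -> miss, evict 0, frames {8,9}
pos 5: 4 -> miss, evict 8, frames {9,4}
pos 6: 9 -> hit
pos 7: 4 -> hit
pos 8: 0 -> miss, evict 9, frames {4,0}
At position 8, page 9 is evicted.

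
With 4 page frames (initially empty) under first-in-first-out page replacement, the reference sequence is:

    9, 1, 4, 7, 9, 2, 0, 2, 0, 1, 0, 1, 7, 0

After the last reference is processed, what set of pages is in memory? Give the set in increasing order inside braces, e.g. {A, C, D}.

{0, 1, 2, 7}

9 → miss, frames {9}
1 → miss, frames {9,1}
4 → miss, frames {9,1,4}
7 → miss, frames {9,1,4,7}
9 → hit
2 → miss, evict 9, frames {1,4,7,2}
0 → miss, evict 1, frames {4,7,2,0}
2 → hit
0 → hit
1 → miss, evict 4, frames {7,2,0,1}
0 → hit
1 → hit
7 → hit
0 → hit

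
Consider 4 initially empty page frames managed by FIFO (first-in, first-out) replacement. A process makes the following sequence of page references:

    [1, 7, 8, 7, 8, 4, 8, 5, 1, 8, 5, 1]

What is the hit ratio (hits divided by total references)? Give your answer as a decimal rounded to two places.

1 -> fault, frames {1}
7 -> fault, frames {1,7}
8 -> fault, frames {1,7,8}
7 -> hit
8 -> hit
4 -> fault, frames {1,7,8,4}
8 -> hit
5 -> fault, evict 1, frames {7,8,4,5}
1 -> fault, evict 7, frames {8,4,5,1}
8 -> hit
5 -> hit
1 -> hit
Hits: 6 of 12 references → 6/12 = 0.5000.

0.50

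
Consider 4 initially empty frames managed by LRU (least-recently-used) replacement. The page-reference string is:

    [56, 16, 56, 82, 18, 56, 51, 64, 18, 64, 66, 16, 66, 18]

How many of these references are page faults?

8

56 → miss, frames (56)
16 → miss, frames (56 16)
56 → hit
82 → miss, frames (16 56 82)
18 → miss, frames (16 56 82 18)
56 → hit
51 → miss, evict 16, frames (82 18 56 51)
64 → miss, evict 82, frames (18 56 51 64)
18 → hit
64 → hit
66 → miss, evict 56, frames (51 18 64 66)
16 → miss, evict 51, frames (18 64 66 16)
66 → hit
18 → hit
Page faults: 8.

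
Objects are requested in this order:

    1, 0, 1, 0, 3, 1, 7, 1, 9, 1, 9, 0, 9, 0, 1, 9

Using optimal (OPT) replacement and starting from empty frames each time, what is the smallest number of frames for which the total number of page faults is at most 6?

3

f=1: 16 faults
f=2: 7 faults
f=3: 5 faults
f=4: 5 faults
f=5: 5 faults
Smallest f with faults ≤ 6 is 3.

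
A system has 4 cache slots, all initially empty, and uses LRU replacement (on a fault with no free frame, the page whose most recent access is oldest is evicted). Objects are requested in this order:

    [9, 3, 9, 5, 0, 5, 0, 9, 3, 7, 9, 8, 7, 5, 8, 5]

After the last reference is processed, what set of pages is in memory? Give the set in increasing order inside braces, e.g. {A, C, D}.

{5, 7, 8, 9}

9: fault, frames {9}
3: fault, frames {9,3}
9: hit
5: fault, frames {3,9,5}
0: fault, frames {3,9,5,0}
5: hit
0: hit
9: hit
3: hit
7: fault, evict 5, frames {0,9,3,7}
9: hit
8: fault, evict 0, frames {3,7,9,8}
7: hit
5: fault, evict 3, frames {9,8,7,5}
8: hit
5: hit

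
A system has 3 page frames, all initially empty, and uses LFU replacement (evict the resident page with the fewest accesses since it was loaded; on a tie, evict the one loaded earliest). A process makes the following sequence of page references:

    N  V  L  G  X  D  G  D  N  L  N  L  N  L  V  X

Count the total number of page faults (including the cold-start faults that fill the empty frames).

14

N -> fault, frames [N]
V -> fault, frames [N, V]
L -> fault, frames [N, V, L]
G -> fault, evict N, frames [V, L, G]
X -> fault, evict V, frames [L, G, X]
D -> fault, evict L, frames [G, X, D]
G -> hit
D -> hit
N -> fault, evict X, frames [G, D, N]
L -> fault, evict N, frames [G, D, L]
N -> fault, evict L, frames [G, D, N]
L -> fault, evict N, frames [G, D, L]
N -> fault, evict L, frames [G, D, N]
L -> fault, evict N, frames [G, D, L]
V -> fault, evict L, frames [G, D, V]
X -> fault, evict V, frames [G, D, X]
Page faults: 14.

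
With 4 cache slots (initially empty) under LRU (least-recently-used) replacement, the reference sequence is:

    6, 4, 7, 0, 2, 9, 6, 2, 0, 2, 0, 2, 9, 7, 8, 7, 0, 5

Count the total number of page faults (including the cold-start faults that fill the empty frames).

6 -> miss, frames {6}
4 -> miss, frames {6,4}
7 -> miss, frames {6,4,7}
0 -> miss, frames {6,4,7,0}
2 -> miss, evict 6, frames {4,7,0,2}
9 -> miss, evict 4, frames {7,0,2,9}
6 -> miss, evict 7, frames {0,2,9,6}
2 -> hit
0 -> hit
2 -> hit
0 -> hit
2 -> hit
9 -> hit
7 -> miss, evict 6, frames {0,2,9,7}
8 -> miss, evict 0, frames {2,9,7,8}
7 -> hit
0 -> miss, evict 2, frames {9,8,7,0}
5 -> miss, evict 9, frames {8,7,0,5}
Page faults: 11.

11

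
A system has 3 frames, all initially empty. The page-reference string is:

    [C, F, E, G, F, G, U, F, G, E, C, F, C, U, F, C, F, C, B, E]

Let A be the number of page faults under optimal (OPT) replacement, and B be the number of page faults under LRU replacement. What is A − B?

-2

Under OPT: F F F F . . F . . F F . . . . . . . F F → 9 faults.
Under LRU: F F F F . . F . . F F F . F . . . . F F → 11 faults.
A − B = 9 − 11 = -2.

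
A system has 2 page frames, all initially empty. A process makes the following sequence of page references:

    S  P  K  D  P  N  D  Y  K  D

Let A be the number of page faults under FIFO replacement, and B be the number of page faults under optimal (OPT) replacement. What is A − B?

3

Under FIFO: F F F F F F F F F F → 10 faults.
Under OPT: F F F F . F . F F . → 7 faults.
A − B = 10 − 7 = 3.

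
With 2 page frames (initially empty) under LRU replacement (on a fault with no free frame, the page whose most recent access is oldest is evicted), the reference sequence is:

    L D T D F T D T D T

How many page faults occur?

6

L → fault, frames {L}
D → fault, frames {L,D}
T → fault, evict L, frames {D,T}
D → hit
F → fault, evict T, frames {D,F}
T → fault, evict D, frames {F,T}
D → fault, evict F, frames {T,D}
T → hit
D → hit
T → hit
Page faults: 6.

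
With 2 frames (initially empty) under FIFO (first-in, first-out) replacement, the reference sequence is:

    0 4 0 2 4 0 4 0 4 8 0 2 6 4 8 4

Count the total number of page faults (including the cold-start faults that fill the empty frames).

11

0: miss, frames [0]
4: miss, frames [0, 4]
0: hit
2: miss, evict 0, frames [4, 2]
4: hit
0: miss, evict 4, frames [2, 0]
4: miss, evict 2, frames [0, 4]
0: hit
4: hit
8: miss, evict 0, frames [4, 8]
0: miss, evict 4, frames [8, 0]
2: miss, evict 8, frames [0, 2]
6: miss, evict 0, frames [2, 6]
4: miss, evict 2, frames [6, 4]
8: miss, evict 6, frames [4, 8]
4: hit
Page faults: 11.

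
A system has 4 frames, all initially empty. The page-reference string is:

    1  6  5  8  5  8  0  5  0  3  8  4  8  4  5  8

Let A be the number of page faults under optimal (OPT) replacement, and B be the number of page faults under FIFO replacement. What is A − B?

Under OPT: F F F F . . F . . F . F . . . . → 7 faults.
Under FIFO: F F F F . . F . . F . F . . F F → 9 faults.
A − B = 7 − 9 = -2.

-2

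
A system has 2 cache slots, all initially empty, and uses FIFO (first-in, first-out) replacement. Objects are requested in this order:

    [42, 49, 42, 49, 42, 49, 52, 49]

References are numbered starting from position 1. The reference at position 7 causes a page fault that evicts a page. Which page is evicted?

42

pos 1: 42: miss, frames [42]
pos 2: 49: miss, frames [42, 49]
pos 3: 42: hit
pos 4: 49: hit
pos 5: 42: hit
pos 6: 49: hit
pos 7: 52: miss, evict 42, frames [49, 52]
At position 7, page 42 is evicted.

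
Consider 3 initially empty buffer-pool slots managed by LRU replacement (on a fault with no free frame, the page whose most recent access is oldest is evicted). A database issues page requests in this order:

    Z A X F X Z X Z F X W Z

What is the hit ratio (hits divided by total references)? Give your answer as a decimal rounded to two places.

Z → miss, frames {Z}
A → miss, frames {Z,A}
X → miss, frames {Z,A,X}
F → miss, evict Z, frames {A,X,F}
X → hit
Z → miss, evict A, frames {F,X,Z}
X → hit
Z → hit
F → hit
X → hit
W → miss, evict Z, frames {F,X,W}
Z → miss, evict F, frames {X,W,Z}
Hits: 5 of 12 references → 5/12 = 0.4167.

0.42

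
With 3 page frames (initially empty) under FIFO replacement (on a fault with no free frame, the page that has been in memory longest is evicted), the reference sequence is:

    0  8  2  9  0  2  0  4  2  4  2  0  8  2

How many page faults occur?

0 -> miss, frames [0]
8 -> miss, frames [0, 8]
2 -> miss, frames [0, 8, 2]
9 -> miss, evict 0, frames [8, 2, 9]
0 -> miss, evict 8, frames [2, 9, 0]
2 -> hit
0 -> hit
4 -> miss, evict 2, frames [9, 0, 4]
2 -> miss, evict 9, frames [0, 4, 2]
4 -> hit
2 -> hit
0 -> hit
8 -> miss, evict 0, frames [4, 2, 8]
2 -> hit
Page faults: 8.

8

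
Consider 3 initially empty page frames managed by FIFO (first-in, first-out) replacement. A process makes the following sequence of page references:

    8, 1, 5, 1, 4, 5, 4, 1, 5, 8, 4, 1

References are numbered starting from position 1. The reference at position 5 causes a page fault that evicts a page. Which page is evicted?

8

pos 1: 8 -> fault, frames {8}
pos 2: 1 -> fault, frames {8,1}
pos 3: 5 -> fault, frames {8,1,5}
pos 4: 1 -> hit
pos 5: 4 -> fault, evict 8, frames {1,5,4}
At position 5, page 8 is evicted.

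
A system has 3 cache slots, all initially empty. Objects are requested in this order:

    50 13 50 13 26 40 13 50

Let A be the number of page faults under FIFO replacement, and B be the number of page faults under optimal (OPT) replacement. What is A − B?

Under FIFO: F F . . F F . F → 5 faults.
Under OPT: F F . . F F . . → 4 faults.
A − B = 5 − 4 = 1.

1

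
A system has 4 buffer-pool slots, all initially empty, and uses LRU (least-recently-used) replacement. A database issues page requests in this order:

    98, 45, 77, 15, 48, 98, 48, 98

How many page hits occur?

2

98: miss, frames [98]
45: miss, frames [98, 45]
77: miss, frames [98, 45, 77]
15: miss, frames [98, 45, 77, 15]
48: miss, evict 98, frames [45, 77, 15, 48]
98: miss, evict 45, frames [77, 15, 48, 98]
48: hit
98: hit
Hits: 2.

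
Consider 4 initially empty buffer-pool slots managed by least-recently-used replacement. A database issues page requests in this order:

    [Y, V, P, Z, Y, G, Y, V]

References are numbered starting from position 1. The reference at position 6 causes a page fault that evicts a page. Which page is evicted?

V

pos 1: Y → miss, frames {Y}
pos 2: V → miss, frames {Y,V}
pos 3: P → miss, frames {Y,V,P}
pos 4: Z → miss, frames {Y,V,P,Z}
pos 5: Y → hit
pos 6: G → miss, evict V, frames {P,Z,Y,G}
At position 6, page V is evicted.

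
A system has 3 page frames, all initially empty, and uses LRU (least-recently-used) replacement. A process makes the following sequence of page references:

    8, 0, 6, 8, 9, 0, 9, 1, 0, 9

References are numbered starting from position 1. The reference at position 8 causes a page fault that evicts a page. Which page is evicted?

8

pos 1: 8 -> miss, frames {8}
pos 2: 0 -> miss, frames {8,0}
pos 3: 6 -> miss, frames {8,0,6}
pos 4: 8 -> hit
pos 5: 9 -> miss, evict 0, frames {6,8,9}
pos 6: 0 -> miss, evict 6, frames {8,9,0}
pos 7: 9 -> hit
pos 8: 1 -> miss, evict 8, frames {0,9,1}
At position 8, page 8 is evicted.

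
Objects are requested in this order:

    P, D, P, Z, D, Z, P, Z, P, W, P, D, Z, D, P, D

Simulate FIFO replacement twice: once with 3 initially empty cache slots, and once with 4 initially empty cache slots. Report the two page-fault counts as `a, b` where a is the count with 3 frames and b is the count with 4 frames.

3 frames: F F . F . . . . . F F F F . . . → 7 faults.
4 frames: F F . F . . . . . F . . . . . . → 4 faults.
4 < 7: adding a frame reduced faults, as is typical.

7, 4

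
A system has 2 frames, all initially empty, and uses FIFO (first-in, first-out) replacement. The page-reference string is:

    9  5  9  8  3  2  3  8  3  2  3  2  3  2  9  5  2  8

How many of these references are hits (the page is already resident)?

6

9: miss, frames {9}
5: miss, frames {9,5}
9: hit
8: miss, evict 9, frames {5,8}
3: miss, evict 5, frames {8,3}
2: miss, evict 8, frames {3,2}
3: hit
8: miss, evict 3, frames {2,8}
3: miss, evict 2, frames {8,3}
2: miss, evict 8, frames {3,2}
3: hit
2: hit
3: hit
2: hit
9: miss, evict 3, frames {2,9}
5: miss, evict 2, frames {9,5}
2: miss, evict 9, frames {5,2}
8: miss, evict 5, frames {2,8}
Hits: 6.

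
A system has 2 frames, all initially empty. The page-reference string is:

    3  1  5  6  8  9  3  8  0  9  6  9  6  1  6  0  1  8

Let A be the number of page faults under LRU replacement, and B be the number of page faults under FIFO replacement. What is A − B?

1

Under LRU: F F F F F F F F F F F . . F . F F F → 15 faults.
Under FIFO: F F F F F F F F F F F . . F . F . F → 14 faults.
A − B = 15 − 14 = 1.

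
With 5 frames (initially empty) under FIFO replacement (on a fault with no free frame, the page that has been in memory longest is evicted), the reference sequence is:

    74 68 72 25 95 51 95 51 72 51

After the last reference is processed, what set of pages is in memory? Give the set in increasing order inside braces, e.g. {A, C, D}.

{25, 51, 68, 72, 95}

74 → miss, frames {74}
68 → miss, frames {74,68}
72 → miss, frames {74,68,72}
25 → miss, frames {74,68,72,25}
95 → miss, frames {74,68,72,25,95}
51 → miss, evict 74, frames {68,72,25,95,51}
95 → hit
51 → hit
72 → hit
51 → hit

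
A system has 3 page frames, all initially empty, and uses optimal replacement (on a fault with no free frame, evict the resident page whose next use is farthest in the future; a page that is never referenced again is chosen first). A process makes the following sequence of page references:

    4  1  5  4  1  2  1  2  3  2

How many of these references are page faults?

4: fault, frames (4)
1: fault, frames (4 1)
5: fault, frames (4 1 5)
4: hit
1: hit
2: fault, evict 5, frames (4 1 2)
1: hit
2: hit
3: fault, evict 1, frames (4 2 3)
2: hit
Page faults: 5.

5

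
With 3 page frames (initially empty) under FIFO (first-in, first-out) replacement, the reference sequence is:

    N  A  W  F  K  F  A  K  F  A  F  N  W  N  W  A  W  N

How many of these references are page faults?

8

N → miss, frames [N]
A → miss, frames [N, A]
W → miss, frames [N, A, W]
F → miss, evict N, frames [A, W, F]
K → miss, evict A, frames [W, F, K]
F → hit
A → miss, evict W, frames [F, K, A]
K → hit
F → hit
A → hit
F → hit
N → miss, evict F, frames [K, A, N]
W → miss, evict K, frames [A, N, W]
N → hit
W → hit
A → hit
W → hit
N → hit
Page faults: 8.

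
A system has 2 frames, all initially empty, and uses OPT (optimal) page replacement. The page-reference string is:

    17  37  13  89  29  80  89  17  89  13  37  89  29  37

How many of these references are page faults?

10

17 → miss, frames {17}
37 → miss, frames {17,37}
13 → miss, evict 37, frames {17,13}
89 → miss, evict 13, frames {17,89}
29 → miss, evict 17, frames {89,29}
80 → miss, evict 29, frames {89,80}
89 → hit
17 → miss, evict 80, frames {89,17}
89 → hit
13 → miss, evict 17, frames {89,13}
37 → miss, evict 13, frames {89,37}
89 → hit
29 → miss, evict 89, frames {37,29}
37 → hit
Page faults: 10.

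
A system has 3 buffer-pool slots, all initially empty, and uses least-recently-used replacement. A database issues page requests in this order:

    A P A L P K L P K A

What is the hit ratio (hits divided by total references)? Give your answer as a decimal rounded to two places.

0.50

A: fault, frames (A)
P: fault, frames (A P)
A: hit
L: fault, frames (P A L)
P: hit
K: fault, evict A, frames (L P K)
L: hit
P: hit
K: hit
A: fault, evict L, frames (P K A)
Hits: 5 of 10 references → 5/10 = 0.5000.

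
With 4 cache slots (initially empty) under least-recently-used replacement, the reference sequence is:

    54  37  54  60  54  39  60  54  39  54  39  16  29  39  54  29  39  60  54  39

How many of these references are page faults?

7

54: miss, frames {54}
37: miss, frames {54,37}
54: hit
60: miss, frames {37,54,60}
54: hit
39: miss, frames {37,60,54,39}
60: hit
54: hit
39: hit
54: hit
39: hit
16: miss, evict 37, frames {60,54,39,16}
29: miss, evict 60, frames {54,39,16,29}
39: hit
54: hit
29: hit
39: hit
60: miss, evict 16, frames {54,29,39,60}
54: hit
39: hit
Page faults: 7.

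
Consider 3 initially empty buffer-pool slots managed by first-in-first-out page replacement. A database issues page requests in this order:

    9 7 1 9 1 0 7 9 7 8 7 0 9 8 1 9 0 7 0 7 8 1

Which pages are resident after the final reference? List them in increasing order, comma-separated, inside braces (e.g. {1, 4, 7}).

9 -> fault, frames {9}
7 -> fault, frames {9,7}
1 -> fault, frames {9,7,1}
9 -> hit
1 -> hit
0 -> fault, evict 9, frames {7,1,0}
7 -> hit
9 -> fault, evict 7, frames {1,0,9}
7 -> fault, evict 1, frames {0,9,7}
8 -> fault, evict 0, frames {9,7,8}
7 -> hit
0 -> fault, evict 9, frames {7,8,0}
9 -> fault, evict 7, frames {8,0,9}
8 -> hit
1 -> fault, evict 8, frames {0,9,1}
9 -> hit
0 -> hit
7 -> fault, evict 0, frames {9,1,7}
0 -> fault, evict 9, frames {1,7,0}
7 -> hit
8 -> fault, evict 1, frames {7,0,8}
1 -> fault, evict 7, frames {0,8,1}

{0, 1, 8}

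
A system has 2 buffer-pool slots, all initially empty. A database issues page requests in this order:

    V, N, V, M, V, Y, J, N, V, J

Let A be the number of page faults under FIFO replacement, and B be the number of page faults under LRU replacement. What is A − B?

Under FIFO: F F . F F F F F F F → 9 faults.
Under LRU: F F . F . F F F F F → 8 faults.
A − B = 9 − 8 = 1.

1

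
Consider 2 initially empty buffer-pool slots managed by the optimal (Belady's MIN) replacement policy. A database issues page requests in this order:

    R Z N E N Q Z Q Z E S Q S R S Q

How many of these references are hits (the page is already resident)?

R -> miss, frames {R}
Z -> miss, frames {R,Z}
N -> miss, evict R, frames {Z,N}
E -> miss, evict Z, frames {N,E}
N -> hit
Q -> miss, evict N, frames {E,Q}
Z -> miss, evict E, frames {Q,Z}
Q -> hit
Z -> hit
E -> miss, evict Z, frames {Q,E}
S -> miss, evict E, frames {Q,S}
Q -> hit
S -> hit
R -> miss, evict Q, frames {S,R}
S -> hit
Q -> miss, evict R, frames {S,Q}
Hits: 6.

6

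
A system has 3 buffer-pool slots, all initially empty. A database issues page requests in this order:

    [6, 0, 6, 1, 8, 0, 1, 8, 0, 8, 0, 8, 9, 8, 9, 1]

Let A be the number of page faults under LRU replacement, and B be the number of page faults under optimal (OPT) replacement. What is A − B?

Under LRU: F F . F F F . . . . . . F . . F → 7 faults.
Under OPT: F F . F F . . . . . . . F . . . → 5 faults.
A − B = 7 − 5 = 2.

2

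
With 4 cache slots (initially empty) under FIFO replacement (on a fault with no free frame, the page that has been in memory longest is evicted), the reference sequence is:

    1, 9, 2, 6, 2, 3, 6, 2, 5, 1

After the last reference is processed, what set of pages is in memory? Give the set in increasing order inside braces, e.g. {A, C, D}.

{1, 3, 5, 6}

1 → miss, frames [1]
9 → miss, frames [1, 9]
2 → miss, frames [1, 9, 2]
6 → miss, frames [1, 9, 2, 6]
2 → hit
3 → miss, evict 1, frames [9, 2, 6, 3]
6 → hit
2 → hit
5 → miss, evict 9, frames [2, 6, 3, 5]
1 → miss, evict 2, frames [6, 3, 5, 1]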